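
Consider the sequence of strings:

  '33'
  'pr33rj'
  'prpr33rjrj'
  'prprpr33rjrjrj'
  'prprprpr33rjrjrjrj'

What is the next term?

s(k+1) = pr·s(k)·rj, so each term gains pr as a prefix and rj as a suffix.
Applying this once more to prprprpr33rjrjrjrj:

prprprprpr33rjrjrjrjrj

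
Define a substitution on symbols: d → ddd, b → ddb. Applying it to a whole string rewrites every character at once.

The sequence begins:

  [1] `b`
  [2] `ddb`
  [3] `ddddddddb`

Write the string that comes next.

ddddddddddddddddddddddddddb

Expanding ddddddddb: d→ddd, d→ddd, d→ddd, d→ddd, d→ddd, d→ddd, d→ddd, d→ddd, b→ddb. Concatenated: ddd ddd ddd ddd ddd ddd ddd ddd ddb.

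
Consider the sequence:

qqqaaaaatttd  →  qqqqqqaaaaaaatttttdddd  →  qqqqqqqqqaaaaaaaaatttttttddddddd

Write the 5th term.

The n-th term is 3n q's then 2n+3 a's then 2n+1 t's then 3n-2 d's (n = 1, 2, …).
For term 5, n = 5, so the run lengths are 15, 13, 11, 13.

qqqqqqqqqqqqqqqaaaaaaaaaaaaatttttttttttddddddddddddd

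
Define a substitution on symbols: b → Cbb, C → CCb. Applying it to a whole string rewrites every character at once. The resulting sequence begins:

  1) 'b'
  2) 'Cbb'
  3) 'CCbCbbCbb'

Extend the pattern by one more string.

Rewriting each symbol of CCbCbbCbb: C→CCb, C→CCb, b→Cbb, C→CCb, b→Cbb, b→Cbb, C→CCb, b→Cbb, b→Cbb, which concatenates to CCb CCb Cbb CCb Cbb Cbb CCb Cbb Cbb.

CCbCCbCbbCCbCbbCbbCCbCbbCbb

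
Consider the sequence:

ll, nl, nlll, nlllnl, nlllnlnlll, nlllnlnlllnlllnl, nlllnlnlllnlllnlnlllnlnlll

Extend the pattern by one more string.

nlllnlnlllnlllnlnlllnlnlllnlllnlnlllnlllnl

This is a Fibonacci-style word recurrence s(k) = s(k−1)·s(k−2): e.g. nl·ll = nlll.
The next term joins nlllnlnlllnlllnlnlllnlnlll and nlllnlnlllnlllnl.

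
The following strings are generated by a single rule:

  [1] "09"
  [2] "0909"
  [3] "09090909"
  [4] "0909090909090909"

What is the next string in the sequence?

Each string is two copies of the previous one concatenated.
So the next term is two copies of 0909090909090909.

09090909090909090909090909090909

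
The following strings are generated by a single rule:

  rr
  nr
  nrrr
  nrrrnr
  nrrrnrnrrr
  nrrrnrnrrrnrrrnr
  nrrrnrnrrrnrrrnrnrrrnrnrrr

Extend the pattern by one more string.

This is a Fibonacci-style word recurrence s(k) = s(k−1)·s(k−2): e.g. nr·rr = nrrr.
The next term joins nrrrnrnrrrnrrrnrnrrrnrnrrr and nrrrnrnrrrnrrrnr.

nrrrnrnrrrnrrrnrnrrrnrnrrrnrrrnrnrrrnrrrnr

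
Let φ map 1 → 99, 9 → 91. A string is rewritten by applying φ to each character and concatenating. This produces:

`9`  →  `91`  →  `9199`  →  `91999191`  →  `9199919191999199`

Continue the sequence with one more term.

Rewriting the 16 symbols of 9199919191999199 one by one yields 91 99 91 91 91 99 91 99 91 99 91 91 91 99 91 91; concatenated:

91999191919991999199919191999191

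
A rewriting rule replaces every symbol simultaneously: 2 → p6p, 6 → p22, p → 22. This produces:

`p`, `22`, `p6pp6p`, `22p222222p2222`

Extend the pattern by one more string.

φ(22p222222p2222) expands symbol-by-symbol to p6p p6p 22 p6p p6p p6p p6p p6p p6p 22 p6p p6p p6p p6p; joining the 14 pieces gives the next term.

p6pp6p22p6pp6pp6pp6pp6pp6p22p6pp6pp6pp6p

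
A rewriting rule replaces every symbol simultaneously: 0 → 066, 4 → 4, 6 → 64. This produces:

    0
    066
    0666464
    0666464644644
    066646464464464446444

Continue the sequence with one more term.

Replace each of the 21 characters of 066646464464464446444 in place — 066 64 64 64 4 64 4 64 4 4 64 4 4 64 4 4 4 64 4 4 4 — and concatenate.

0666464644644644464446444464444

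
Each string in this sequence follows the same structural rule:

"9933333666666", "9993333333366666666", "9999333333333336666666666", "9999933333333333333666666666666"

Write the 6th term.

The n-th term is n 9's then 3n-1 3's then 2n+2 6's, where the shown terms are n = 2, 3, 4, 5.
For term 6, n = 7, so the run lengths are 7, 20, 16.

9999999333333333333333333336666666666666666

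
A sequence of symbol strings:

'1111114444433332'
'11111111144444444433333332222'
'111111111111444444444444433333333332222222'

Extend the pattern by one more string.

The n-th term is 3n+3 1's then 4n+1 4's then 3n+1 3's then 3n-2 2's (n = 1, 2, …).
At n = 4 the blocks have lengths 15, 17, 13, 10.

1111111111111114444444444444444433333333333332222222222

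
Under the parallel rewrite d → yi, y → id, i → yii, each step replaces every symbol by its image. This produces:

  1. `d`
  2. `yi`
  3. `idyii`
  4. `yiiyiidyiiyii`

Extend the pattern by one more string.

idyiiyiiidyiiyiiyiidyiiyiiidyiiyii

φ(yiiyiidyiiyii) expands symbol-by-symbol to id yii yii id yii yii yi id yii yii id yii yii; joining the 13 pieces gives the next term.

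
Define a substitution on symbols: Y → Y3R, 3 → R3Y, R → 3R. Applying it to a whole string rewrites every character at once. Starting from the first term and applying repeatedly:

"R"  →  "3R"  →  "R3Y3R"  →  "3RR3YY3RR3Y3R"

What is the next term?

R3Y3R3RR3YY3RY3RR3Y3R3RR3YY3RR3Y3R

Applying the rule to each of the 13 symbols of 3RR3YY3RR3Y3R gives the pieces R3Y 3R 3R R3Y Y3R Y3R R3Y 3R 3R R3Y Y3R R3Y 3R, which concatenate to the answer.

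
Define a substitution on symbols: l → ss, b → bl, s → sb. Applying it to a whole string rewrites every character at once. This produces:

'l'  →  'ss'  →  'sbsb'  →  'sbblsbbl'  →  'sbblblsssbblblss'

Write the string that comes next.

sbblblssblsssbsbsbblblssblsssbsb

Applying the rule to each of the 16 symbols of sbblblsssbblblss gives the pieces sb bl bl ss bl ss sb sb sb bl bl ss bl ss sb sb, which concatenate to the answer.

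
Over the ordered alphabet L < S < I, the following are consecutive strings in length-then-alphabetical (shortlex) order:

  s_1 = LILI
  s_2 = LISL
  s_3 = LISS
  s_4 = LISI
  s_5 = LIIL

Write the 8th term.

Advancing 3 positions from LIIL through LIIL → LIIS → LIII reaches term 8.

SLLL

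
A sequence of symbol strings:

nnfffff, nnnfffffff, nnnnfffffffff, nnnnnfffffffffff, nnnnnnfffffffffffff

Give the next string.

nnnnnnnfffffffffffffff

Reading off run lengths: n runs 2, 3, 4, 5, 6; f runs 5, 7, 9, 11, 13 — each is linear in n, where the shown terms are n = 2, 3, 4, 5, 6.
Setting n = 7 gives 7, 15 characters in each block.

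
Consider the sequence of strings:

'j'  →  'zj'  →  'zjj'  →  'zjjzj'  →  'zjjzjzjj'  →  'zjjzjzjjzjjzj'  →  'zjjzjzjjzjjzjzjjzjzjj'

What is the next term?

zjjzjzjjzjjzjzjjzjzjjzjjzjzjjzjjzj

From term 3 onward, concatenate the last term with the second-to-last: zj·j = zjj, zjj·zj = zjjzj, …
So term 8 is zjjzjzjjzjjzjzjjzjzjj·zjjzjzjjzjjzj.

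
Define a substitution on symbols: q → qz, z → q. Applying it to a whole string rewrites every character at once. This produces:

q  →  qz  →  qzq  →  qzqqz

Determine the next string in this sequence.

Apply φ to qzqqz symbol by symbol: q→qz, z→q, q→qz, q→qz, z→q; joined: qz q qz qz q.

qzqqzqzq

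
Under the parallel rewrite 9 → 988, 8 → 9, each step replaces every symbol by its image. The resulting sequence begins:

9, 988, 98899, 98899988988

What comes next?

Rewriting each symbol of 98899988988: 9→988, 8→9, 8→9, 9→988, 9→988, 9→988, 8→9, 8→9, 9→988, 8→9, 8→9, which concatenates to 988 9 9 988 988 988 9 9 988 9 9.

988999889889889998899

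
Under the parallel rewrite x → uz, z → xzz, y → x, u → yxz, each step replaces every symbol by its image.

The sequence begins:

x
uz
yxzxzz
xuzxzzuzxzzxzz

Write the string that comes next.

uzyxzxzzuzxzzxzzyxzxzzuzxzzxzzuzxzzxzz

Applying the rule to each of the 14 symbols of xuzxzzuzxzzxzz gives the pieces uz yxz xzz uz xzz xzz yxz xzz uz xzz xzz uz xzz xzz, which concatenate to the answer.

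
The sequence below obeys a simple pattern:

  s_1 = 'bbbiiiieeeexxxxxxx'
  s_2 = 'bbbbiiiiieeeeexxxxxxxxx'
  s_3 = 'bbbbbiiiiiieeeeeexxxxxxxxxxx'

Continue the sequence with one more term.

bbbbbbiiiiiiieeeeeeexxxxxxxxxxxxx

Reading off run lengths: b runs 3, 4, 5; i runs 4, 5, 6; e runs 4, 5, 6; x runs 7, 9, 11 — each is linear in n, where the shown terms are n = 3, 4, 5.
Setting n = 6 gives 6, 7, 7, 13 characters in each block.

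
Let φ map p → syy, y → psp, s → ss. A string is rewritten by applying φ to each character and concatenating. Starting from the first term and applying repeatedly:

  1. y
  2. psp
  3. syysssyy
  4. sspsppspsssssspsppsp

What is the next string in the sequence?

sssssyysssyysyysssyysssssssssssssyysssyysyysssyy

Applying the rule to each of the 20 symbols of sspsppspsssssspsppsp gives the pieces ss ss syy ss syy syy ss syy ss ss ss ss ss ss syy ss syy syy ss syy, which concatenate to the answer.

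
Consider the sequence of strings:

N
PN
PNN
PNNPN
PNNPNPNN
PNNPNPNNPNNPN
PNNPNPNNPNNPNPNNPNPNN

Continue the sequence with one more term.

This is a Fibonacci-style word recurrence s(k) = s(k−1)·s(k−2): e.g. PN·N = PNN.
So term 8 is PNNPNPNNPNNPNPNNPNPNN·PNNPNPNNPNNPN.

PNNPNPNNPNNPNPNNPNPNNPNNPNPNNPNNPN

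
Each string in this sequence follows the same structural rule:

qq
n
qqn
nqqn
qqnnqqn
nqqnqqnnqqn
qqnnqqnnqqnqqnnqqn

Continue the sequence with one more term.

nqqnqqnnqqnqqnnqqnnqqnqqnnqqn

Each term (from the third on) is the two preceding terms concatenated in order: term 3 = qq·n = qqn.
So term 8 is nqqnqqnnqqn·qqnnqqnnqqnqqnnqqn.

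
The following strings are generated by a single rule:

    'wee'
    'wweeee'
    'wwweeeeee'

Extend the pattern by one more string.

Term n consists of n w's, followed by 2n e's (n = 1, 2, …).
For the next term, n = 4, so the run lengths are 4, 8.

wwwweeeeeeee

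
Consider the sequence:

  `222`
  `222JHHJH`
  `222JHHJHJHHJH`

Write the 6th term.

222JHHJHJHHJHJHHJHJHHJHJHHJH

The strings grow by a fixed suffix JHHJH each time.
From 222JHHJHJHHJH, 3 further steps: 222JHHJHJHHJH → 222JHHJHJHHJHJHHJH → 222JHHJHJHHJHJHHJHJHHJH → (answer).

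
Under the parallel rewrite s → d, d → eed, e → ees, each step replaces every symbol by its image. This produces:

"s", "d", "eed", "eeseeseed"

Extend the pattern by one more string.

eeseesdeeseesdeeseeseed

Apply φ to eeseeseed symbol by symbol: e→ees, e→ees, s→d, e→ees, e→ees, s→d, e→ees, e→ees, d→eed; joined: ees ees d ees ees d ees ees eed.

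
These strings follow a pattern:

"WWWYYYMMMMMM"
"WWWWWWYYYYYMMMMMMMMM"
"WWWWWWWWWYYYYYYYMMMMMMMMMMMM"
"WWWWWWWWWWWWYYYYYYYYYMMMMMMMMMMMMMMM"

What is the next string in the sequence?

Term n consists of 3n W's, followed by 2n+1 Y's, followed by 3n+3 M's (n = 1, 2, …).
Setting n = 5 gives 15, 11, 18 characters in each block.

WWWWWWWWWWWWWWWYYYYYYYYYYYMMMMMMMMMMMMMMMMMM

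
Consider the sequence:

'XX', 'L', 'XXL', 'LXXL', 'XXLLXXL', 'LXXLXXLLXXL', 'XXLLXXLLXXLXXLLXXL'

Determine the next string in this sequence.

LXXLXXLLXXLXXLLXXLLXXLXXLLXXL

This is a Fibonacci-style word recurrence s(k) = s(k−2)·s(k−1): e.g. XX·L = XXL.
The next term joins LXXLXXLLXXL and XXLLXXLLXXLXXLLXXL.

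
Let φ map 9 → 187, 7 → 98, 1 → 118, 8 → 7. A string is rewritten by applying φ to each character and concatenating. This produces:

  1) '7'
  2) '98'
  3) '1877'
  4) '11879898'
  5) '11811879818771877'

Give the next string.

Replace each of the 17 characters of 11811879818771877 in place — 118 118 7 118 118 7 98 187 7 118 7 98 98 118 7 98 98 — and concatenate.

118118711811879818771187989811879898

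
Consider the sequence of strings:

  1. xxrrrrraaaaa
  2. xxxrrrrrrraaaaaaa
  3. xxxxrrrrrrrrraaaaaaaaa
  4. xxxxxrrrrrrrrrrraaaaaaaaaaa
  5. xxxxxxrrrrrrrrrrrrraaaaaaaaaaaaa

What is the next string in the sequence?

xxxxxxxrrrrrrrrrrrrrrraaaaaaaaaaaaaaa

The n-th term is n x's then 2n+1 r's then 2n+1 a's, where the shown terms are n = 2, 3, 4, 5, 6.
For the next term, n = 7, so the run lengths are 7, 15, 15.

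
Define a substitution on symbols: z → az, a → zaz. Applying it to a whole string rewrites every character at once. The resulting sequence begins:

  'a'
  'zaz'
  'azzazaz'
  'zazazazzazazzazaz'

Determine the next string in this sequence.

Rewriting the 17 symbols of zazazazzazazzazaz one by one yields az zaz az zaz az zaz az az zaz az zaz az az zaz az zaz az; concatenated:

azzazazzazazzazazazzazazzazazazzazazzazaz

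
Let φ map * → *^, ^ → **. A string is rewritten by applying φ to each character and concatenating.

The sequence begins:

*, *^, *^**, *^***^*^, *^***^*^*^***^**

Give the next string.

*^***^*^*^***^***^***^*^*^***^*^

Replace each of the 16 characters of *^***^*^*^***^** in place — *^ ** *^ *^ *^ ** *^ ** *^ ** *^ *^ *^ ** *^ *^ — and concatenate.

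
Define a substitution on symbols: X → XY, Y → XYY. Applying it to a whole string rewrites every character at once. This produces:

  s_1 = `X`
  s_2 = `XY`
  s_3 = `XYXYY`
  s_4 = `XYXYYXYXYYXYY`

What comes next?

Rewriting the 13 symbols of XYXYYXYXYYXYY one by one yields XY XYY XY XYY XYY XY XYY XY XYY XYY XY XYY XYY; concatenated:

XYXYYXYXYYXYYXYXYYXYXYYXYYXYXYYXYY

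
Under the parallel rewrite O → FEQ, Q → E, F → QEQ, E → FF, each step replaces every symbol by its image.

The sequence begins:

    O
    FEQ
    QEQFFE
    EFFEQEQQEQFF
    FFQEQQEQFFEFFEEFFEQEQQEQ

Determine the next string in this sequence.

φ(FFQEQQEQFFEFFEEFFEQEQQEQ) expands symbol-by-symbol to QEQ QEQ E FF E E FF E QEQ QEQ FF QEQ QEQ FF FF QEQ QEQ FF E FF E E FF E; joining the 24 pieces gives the next term.

QEQQEQEFFEEFFEQEQQEQFFQEQQEQFFFFQEQQEQFFEFFEEFFE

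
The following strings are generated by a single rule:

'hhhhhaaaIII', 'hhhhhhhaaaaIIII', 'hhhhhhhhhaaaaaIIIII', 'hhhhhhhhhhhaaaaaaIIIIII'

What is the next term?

The n-th term is 2n-1 h's then n a's then n I's, where the shown terms are n = 3, 4, 5, 6.
At n = 7 the blocks have lengths 13, 7, 7.

hhhhhhhhhhhhhaaaaaaaIIIIIII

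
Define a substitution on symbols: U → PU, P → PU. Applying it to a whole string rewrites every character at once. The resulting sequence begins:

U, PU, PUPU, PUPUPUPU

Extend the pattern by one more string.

PUPUPUPUPUPUPUPU

Apply φ to PUPUPUPU symbol by symbol: P→PU, U→PU, P→PU, U→PU, P→PU, U→PU, P→PU, U→PU; joined: PU PU PU PU PU PU PU PU.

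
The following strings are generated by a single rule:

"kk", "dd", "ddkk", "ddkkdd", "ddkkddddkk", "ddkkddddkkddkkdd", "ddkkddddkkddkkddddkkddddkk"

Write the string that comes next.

From term 3 onward, concatenate the last term with the second-to-last: dd·kk = ddkk, ddkk·dd = ddkkdd, …
The next term joins ddkkddddkkddkkddddkkddddkk and ddkkddddkkddkkdd.

ddkkddddkkddkkddddkkddddkkddkkddddkkddkkdd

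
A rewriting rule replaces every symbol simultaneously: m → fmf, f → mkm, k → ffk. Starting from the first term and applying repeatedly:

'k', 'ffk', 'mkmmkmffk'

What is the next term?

Apply φ to mkmmkmffk symbol by symbol: m→fmf, k→ffk, m→fmf, m→fmf, k→ffk, m→fmf, f→mkm, f→mkm, k→ffk; joined: fmf ffk fmf fmf ffk fmf mkm mkm ffk.

fmfffkfmffmfffkfmfmkmmkmffk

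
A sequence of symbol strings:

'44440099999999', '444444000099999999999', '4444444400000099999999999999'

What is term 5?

Each string has the form 4^{2n} 0^{2n-2} 9^{3n+2}, where the shown terms are n = 2, 3, 4.
At n = 6 the blocks have lengths 12, 10, 20.

444444444444000000000099999999999999999999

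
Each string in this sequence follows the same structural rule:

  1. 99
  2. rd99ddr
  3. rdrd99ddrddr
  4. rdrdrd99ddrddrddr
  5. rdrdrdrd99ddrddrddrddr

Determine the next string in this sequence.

Each term wraps the previous one in rd on the left and ddr on the right.
So the next term is rd·rdrdrdrd99ddrddrddrddr·ddr.

rdrdrdrdrd99ddrddrddrddrddr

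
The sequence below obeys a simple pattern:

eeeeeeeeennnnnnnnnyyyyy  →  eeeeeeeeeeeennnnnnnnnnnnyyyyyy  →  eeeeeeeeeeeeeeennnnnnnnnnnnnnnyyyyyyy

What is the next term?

Reading off run lengths: e runs 9, 12, 15; n runs 9, 12, 15; y runs 5, 6, 7 — each is linear in n, where the shown terms are n = 2, 3, 4.
At n = 5 the blocks have lengths 18, 18, 8.

eeeeeeeeeeeeeeeeeennnnnnnnnnnnnnnnnnyyyyyyyy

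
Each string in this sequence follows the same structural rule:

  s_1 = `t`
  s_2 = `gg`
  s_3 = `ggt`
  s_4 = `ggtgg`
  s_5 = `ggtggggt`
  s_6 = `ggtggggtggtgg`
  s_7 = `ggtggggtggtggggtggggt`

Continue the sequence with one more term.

ggtggggtggtggggtggggtggtggggtggtgg

From term 3 onward, concatenate the last term with the second-to-last: gg·t = ggt, ggt·gg = ggtgg, …
The next term joins ggtggggtggtggggtggggt and ggtggggtggtgg.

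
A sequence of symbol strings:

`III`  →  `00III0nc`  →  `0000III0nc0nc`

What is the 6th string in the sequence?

Each term wraps the previous one in 00 on the left and 0nc on the right.
From 0000III0nc0nc, 3 further steps: 0000III0nc0nc → 000000III0nc0nc0nc → 00000000III0nc0nc0nc0nc → (answer).

0000000000III0nc0nc0nc0nc0nc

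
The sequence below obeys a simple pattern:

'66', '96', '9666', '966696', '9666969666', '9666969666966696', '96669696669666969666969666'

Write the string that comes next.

Each term (from the third on) is the previous term followed by the one before it: term 3 = 96·66 = 9666.
The next term joins 96669696669666969666969666 and 9666969666966696.

966696966696669696669696669666969666966696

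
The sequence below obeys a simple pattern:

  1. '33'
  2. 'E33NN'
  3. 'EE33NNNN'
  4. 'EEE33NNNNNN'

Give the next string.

Every step adds E to the front and NN to the end of the previous string.
Applying this once more to EEE33NNNNNN:

EEEE33NNNNNNNN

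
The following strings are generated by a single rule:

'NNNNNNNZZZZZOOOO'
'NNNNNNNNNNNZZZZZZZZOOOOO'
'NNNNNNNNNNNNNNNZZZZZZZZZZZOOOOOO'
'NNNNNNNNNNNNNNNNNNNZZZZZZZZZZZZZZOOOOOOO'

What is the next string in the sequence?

NNNNNNNNNNNNNNNNNNNNNNNZZZZZZZZZZZZZZZZZOOOOOOOO

Each string has the form N^{4n+3} Z^{3n+2} O^{n+3} (n = 1, 2, …).
Setting n = 5 gives 23, 17, 8 characters in each block.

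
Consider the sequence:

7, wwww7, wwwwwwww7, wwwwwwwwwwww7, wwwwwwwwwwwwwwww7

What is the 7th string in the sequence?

The strings grow by a fixed prefix wwww each time.
From wwwwwwwwwwwwwwww7, 2 further steps: wwwwwwwwwwwwwwww7 → wwwwwwwwwwwwwwwwwwww7 → (answer).

wwwwwwwwwwwwwwwwwwwwwwww7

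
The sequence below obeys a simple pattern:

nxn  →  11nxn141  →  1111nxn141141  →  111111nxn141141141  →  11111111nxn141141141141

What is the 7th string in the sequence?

s(k+1) = 11·s(k)·141, so each term gains 11 as a prefix and 141 as a suffix.
From 11111111nxn141141141141, 2 further steps: 11111111nxn141141141141 → 1111111111nxn141141141141141 → (answer).

111111111111nxn141141141141141141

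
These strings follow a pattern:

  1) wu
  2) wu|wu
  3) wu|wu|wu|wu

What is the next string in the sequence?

Each string is two copies of the previous one joined by '|'.
Doubling wu|wu|wu|wu with '|' between the halves:

wu|wu|wu|wu|wu|wu|wu|wu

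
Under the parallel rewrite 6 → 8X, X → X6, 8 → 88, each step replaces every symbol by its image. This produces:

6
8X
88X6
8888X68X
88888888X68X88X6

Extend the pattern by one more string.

φ(88888888X68X88X6) expands symbol-by-symbol to 88 88 88 88 88 88 88 88 X6 8X 88 X6 88 88 X6 8X; joining the 16 pieces gives the next term.

8888888888888888X68X88X68888X68X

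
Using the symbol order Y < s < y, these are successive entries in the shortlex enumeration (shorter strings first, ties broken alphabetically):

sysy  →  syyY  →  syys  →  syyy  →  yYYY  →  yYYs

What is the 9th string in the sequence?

yYss

Advancing 3 positions from yYYs through yYYs → yYYy → yYsY reaches term 9.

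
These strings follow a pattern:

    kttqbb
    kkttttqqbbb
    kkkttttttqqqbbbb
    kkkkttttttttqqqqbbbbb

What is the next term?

Term n consists of n k's, followed by 2n t's, followed by n q's, followed by n+1 b's (n = 1, 2, …).
For the next term, n = 5, so the run lengths are 5, 10, 5, 6.

kkkkkttttttttttqqqqqbbbbbb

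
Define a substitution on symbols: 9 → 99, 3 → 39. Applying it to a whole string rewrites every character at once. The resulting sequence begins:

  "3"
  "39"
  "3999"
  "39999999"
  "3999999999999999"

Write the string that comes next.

39999999999999999999999999999999

Replace each of the 16 characters of 3999999999999999 in place — 39 99 99 99 99 99 99 99 99 99 99 99 99 99 99 99 — and concatenate.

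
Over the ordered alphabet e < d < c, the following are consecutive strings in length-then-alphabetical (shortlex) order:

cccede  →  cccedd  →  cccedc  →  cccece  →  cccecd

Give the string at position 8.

cccded

Advancing 3 positions from cccecd through cccecd → cccecc → cccdee reaches term 8.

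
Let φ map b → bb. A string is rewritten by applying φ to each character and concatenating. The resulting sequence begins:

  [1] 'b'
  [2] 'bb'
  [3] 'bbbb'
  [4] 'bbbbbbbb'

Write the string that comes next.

bbbbbbbbbbbbbbbb

Apply φ to bbbbbbbb symbol by symbol: b→bb, b→bb, b→bb, b→bb, b→bb, b→bb, b→bb, b→bb; joined: bb bb bb bb bb bb bb bb.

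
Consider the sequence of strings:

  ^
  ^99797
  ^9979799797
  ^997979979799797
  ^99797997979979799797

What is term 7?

^997979979799797997979979799797

Each term is the previous one with 99797 appended.
From ^99797997979979799797, 2 further steps: ^99797997979979799797 → ^9979799797997979979799797 → (answer).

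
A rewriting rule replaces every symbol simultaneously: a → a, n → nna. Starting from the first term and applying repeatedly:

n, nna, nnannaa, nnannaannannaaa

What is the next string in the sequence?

Applying the rule to each of the 15 symbols of nnannaannannaaa gives the pieces nna nna a nna nna a a nna nna a nna nna a a a, which concatenate to the answer.

nnannaannannaaannannaannannaaaa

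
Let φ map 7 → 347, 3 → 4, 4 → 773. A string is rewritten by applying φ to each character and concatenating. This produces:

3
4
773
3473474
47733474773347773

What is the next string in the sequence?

Applying the rule to each of the 17 symbols of 47733474773347773 gives the pieces 773 347 347 4 4 773 347 773 347 347 4 4 773 347 347 347 4, which concatenate to the answer.

77334734744773347773347347447733473473474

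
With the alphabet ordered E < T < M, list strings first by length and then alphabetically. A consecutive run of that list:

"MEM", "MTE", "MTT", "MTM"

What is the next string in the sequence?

The successor of MTM increments the rightmost position that isn't already M and resets every position after it to E.

MME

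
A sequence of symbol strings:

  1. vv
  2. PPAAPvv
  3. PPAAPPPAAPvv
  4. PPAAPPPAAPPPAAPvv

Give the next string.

Each term is the previous one with PPAAP prepended.
Applying this once more to PPAAPPPAAPPPAAPvv:

PPAAPPPAAPPPAAPPPAAPvv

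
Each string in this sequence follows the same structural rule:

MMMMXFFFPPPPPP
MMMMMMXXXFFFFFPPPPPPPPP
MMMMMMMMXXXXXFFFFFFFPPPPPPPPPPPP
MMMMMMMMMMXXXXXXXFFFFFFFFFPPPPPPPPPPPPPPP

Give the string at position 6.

MMMMMMMMMMMMMMXXXXXXXXXXXFFFFFFFFFFFFFPPPPPPPPPPPPPPPPPPPPP

Reading off run lengths: M runs 4, 6, 8, 10; X runs 1, 3, 5, 7; F runs 3, 5, 7, 9; P runs 6, 9, 12, 15 — each is linear in n (n = 1, 2, …).
For term 6, n = 6, so the run lengths are 14, 11, 13, 21.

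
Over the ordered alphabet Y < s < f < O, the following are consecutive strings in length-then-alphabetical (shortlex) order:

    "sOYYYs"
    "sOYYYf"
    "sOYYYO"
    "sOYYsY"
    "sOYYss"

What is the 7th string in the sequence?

sOYYsO

Advancing 2 positions from sOYYss through sOYYss → sOYYsf reaches term 7.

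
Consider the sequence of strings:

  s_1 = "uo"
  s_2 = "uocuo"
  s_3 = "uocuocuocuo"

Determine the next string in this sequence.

Each string is two copies of the previous one joined by 'c'.
Doubling uocuocuocuo with 'c' between the halves:

uocuocuocuocuocuocuocuo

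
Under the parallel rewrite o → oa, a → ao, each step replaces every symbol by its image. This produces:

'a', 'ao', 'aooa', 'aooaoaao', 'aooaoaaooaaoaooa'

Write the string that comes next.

aooaoaaooaaoaooaoaaoaooaaooaoaao

Replace each of the 16 characters of aooaoaaooaaoaooa in place — ao oa oa ao oa ao ao oa oa ao ao oa ao oa oa ao — and concatenate.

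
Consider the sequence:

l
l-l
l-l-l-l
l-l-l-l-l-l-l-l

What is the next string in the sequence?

s(k+1) = s(k)·-·s(k) — each term doubles the last with '-' between the halves.
So the next term is two copies of l-l-l-l-l-l-l-l with '-' between the halves.

l-l-l-l-l-l-l-l-l-l-l-l-l-l-l-l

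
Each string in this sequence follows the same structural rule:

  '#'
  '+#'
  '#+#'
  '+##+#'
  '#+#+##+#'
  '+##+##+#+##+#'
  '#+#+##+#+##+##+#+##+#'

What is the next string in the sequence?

This is a Fibonacci-style word recurrence s(k) = s(k−2)·s(k−1): e.g. #·+# = #+#.
Continuing: +##+##+#+##+# · #+#+##+#+##+##+#+##+# gives term 8.

+##+##+#+##+##+#+##+#+##+##+#+##+#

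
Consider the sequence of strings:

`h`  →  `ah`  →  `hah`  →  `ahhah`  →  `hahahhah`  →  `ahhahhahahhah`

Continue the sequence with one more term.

This is a Fibonacci-style word recurrence s(k) = s(k−2)·s(k−1): e.g. h·ah = hah.
So term 7 is hahahhah·ahhahhahahhah.

hahahhahahhahhahahhah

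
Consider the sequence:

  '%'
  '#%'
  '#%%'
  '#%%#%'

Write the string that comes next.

#%%#%#%%

From term 3 onward, concatenate the last term with the second-to-last: #%·% = #%%, #%%·#% = #%%#%, …
So term 5 is #%%#%·#%%.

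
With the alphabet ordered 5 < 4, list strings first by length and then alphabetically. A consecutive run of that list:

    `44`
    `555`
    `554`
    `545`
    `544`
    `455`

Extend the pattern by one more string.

The successor of 455 increments the rightmost position that isn't already 4 and resets every position after it to 5.

454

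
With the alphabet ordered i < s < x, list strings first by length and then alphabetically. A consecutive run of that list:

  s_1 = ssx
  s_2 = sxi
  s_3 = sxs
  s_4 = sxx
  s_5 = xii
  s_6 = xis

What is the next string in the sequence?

xix

The successor of xis increments the rightmost position that isn't already x and resets every position after it to i.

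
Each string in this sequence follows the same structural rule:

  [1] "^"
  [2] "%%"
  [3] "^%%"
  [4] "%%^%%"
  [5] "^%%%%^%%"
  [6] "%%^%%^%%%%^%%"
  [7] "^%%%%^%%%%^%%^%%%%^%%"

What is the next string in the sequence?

%%^%%^%%%%^%%^%%%%^%%%%^%%^%%%%^%%

Each term (from the third on) is the two preceding terms concatenated in order: term 3 = ^·%% = ^%%.
Continuing: %%^%%^%%%%^%% · ^%%%%^%%%%^%%^%%%%^%% gives term 8.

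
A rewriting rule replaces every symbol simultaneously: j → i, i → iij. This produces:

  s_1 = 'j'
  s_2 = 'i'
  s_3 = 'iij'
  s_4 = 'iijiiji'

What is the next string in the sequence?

Apply φ to iijiiji symbol by symbol: i→iij, i→iij, j→i, i→iij, i→iij, j→i, i→iij; joined: iij iij i iij iij i iij.

iijiijiiijiijiiij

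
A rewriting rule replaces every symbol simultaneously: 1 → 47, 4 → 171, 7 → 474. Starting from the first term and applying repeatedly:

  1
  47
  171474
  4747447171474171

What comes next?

φ(4747447171474171) expands symbol-by-symbol to 171 474 171 474 171 171 474 47 474 47 171 474 171 47 474 47; joining the 16 pieces gives the next term.

17147417147417117147447474471714741714747447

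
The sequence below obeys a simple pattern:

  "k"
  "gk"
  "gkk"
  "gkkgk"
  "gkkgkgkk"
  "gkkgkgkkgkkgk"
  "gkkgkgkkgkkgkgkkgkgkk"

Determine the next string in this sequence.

Each term (from the third on) is the previous term followed by the one before it: term 3 = gk·k = gkk.
The next term joins gkkgkgkkgkkgkgkkgkgkk and gkkgkgkkgkkgk.

gkkgkgkkgkkgkgkkgkgkkgkkgkgkkgkkgk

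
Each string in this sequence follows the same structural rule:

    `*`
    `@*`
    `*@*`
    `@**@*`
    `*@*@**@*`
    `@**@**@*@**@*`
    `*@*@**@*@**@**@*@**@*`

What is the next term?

@**@**@*@**@**@*@**@*@**@**@*@**@*

From term 3 onward, concatenate the second-to-last term with the last: *·@* = *@*, @*·*@* = @**@*, …
Continuing: @**@**@*@**@* · *@*@**@*@**@**@*@**@* gives term 8.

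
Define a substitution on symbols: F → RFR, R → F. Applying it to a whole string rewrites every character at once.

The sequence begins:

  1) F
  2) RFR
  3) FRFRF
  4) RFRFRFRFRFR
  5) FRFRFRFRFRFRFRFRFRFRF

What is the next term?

RFRFRFRFRFRFRFRFRFRFRFRFRFRFRFRFRFRFRFRFRFR

Applying the rule to each of the 21 symbols of FRFRFRFRFRFRFRFRFRFRF gives the pieces RFR F RFR F RFR F RFR F RFR F RFR F RFR F RFR F RFR F RFR F RFR, which concatenate to the answer.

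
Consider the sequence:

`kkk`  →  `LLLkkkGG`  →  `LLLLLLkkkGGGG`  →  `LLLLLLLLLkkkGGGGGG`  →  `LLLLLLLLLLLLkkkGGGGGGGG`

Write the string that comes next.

s(k+1) = LLL·s(k)·GG, so each term gains LLL as a prefix and GG as a suffix.
Applying this once more to LLLLLLLLLLLLkkkGGGGGGGG:

LLLLLLLLLLLLLLLkkkGGGGGGGGGG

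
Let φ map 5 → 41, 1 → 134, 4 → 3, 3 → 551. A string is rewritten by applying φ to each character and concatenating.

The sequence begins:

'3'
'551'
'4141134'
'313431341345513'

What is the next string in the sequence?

5511345513551134551313455134141134551

Applying the rule to each of the 15 symbols of 313431341345513 gives the pieces 551 134 551 3 551 134 551 3 134 551 3 41 41 134 551, which concatenate to the answer.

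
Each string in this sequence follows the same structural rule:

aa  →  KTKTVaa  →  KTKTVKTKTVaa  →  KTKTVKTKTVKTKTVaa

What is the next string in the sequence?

KTKTVKTKTVKTKTVKTKTVaa

Each term is the previous one with KTKTV prepended.
So the next term is KTKTV·KTKTVKTKTVKTKTVaa.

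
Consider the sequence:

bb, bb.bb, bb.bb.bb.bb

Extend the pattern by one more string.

Each string is two copies of the previous one joined by '.'.
Doubling bb.bb.bb.bb with '.' between the halves:

bb.bb.bb.bb.bb.bb.bb.bb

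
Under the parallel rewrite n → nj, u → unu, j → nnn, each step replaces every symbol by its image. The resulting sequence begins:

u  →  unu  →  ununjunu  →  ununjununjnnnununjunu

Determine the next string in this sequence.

Applying the rule to each of the 21 symbols of ununjununjnnnununjunu gives the pieces unu nj unu nj nnn unu nj unu nj nnn nj nj nj unu nj unu nj nnn unu nj unu, which concatenate to the answer.

ununjununjnnnununjununjnnnnjnjnjununjununjnnnununjunu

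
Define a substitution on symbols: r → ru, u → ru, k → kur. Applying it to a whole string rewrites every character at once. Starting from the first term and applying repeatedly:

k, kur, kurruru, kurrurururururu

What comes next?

Applying the rule to each of the 15 symbols of kurrurururururu gives the pieces kur ru ru ru ru ru ru ru ru ru ru ru ru ru ru, which concatenate to the answer.

kurrurururururururururururururu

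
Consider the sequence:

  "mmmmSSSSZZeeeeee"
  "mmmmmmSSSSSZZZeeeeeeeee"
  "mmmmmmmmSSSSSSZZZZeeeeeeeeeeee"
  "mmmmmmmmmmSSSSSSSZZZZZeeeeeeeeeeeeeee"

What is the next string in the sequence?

mmmmmmmmmmmmSSSSSSSSZZZZZZeeeeeeeeeeeeeeeeee

Term n consists of 2n m's, followed by n+2 S's, followed by n Z's, followed by 3n e's, where the shown terms are n = 2, 3, 4, 5.
At n = 6 the blocks have lengths 12, 8, 6, 18.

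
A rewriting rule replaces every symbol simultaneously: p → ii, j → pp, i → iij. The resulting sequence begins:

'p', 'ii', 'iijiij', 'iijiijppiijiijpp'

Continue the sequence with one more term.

iijiijppiijiijppiiiiiijiijppiijiijppiiii

Replace each of the 16 characters of iijiijppiijiijpp in place — iij iij pp iij iij pp ii ii iij iij pp iij iij pp ii ii — and concatenate.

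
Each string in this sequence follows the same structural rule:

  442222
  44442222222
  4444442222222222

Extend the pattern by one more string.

444444442222222222222

Term n consists of 2n 4's, followed by 3n+1 2's (n = 1, 2, …).
Setting n = 4 gives 8, 13 characters in each block.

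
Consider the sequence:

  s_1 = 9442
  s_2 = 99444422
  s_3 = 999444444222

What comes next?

The n-th term is n 9's then 2n 4's then n 2's (n = 1, 2, …).
At n = 4 the blocks have lengths 4, 8, 4.

9999444444442222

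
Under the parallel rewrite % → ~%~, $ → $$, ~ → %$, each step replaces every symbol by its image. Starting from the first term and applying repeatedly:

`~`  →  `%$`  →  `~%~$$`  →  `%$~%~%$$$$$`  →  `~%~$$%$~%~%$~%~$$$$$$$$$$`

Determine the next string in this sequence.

φ(~%~$$%$~%~%$~%~$$$$$$$$$$) expands symbol-by-symbol to %$ ~%~ %$ $$ $$ ~%~ $$ %$ ~%~ %$ ~%~ $$ %$ ~%~ %$ $$ $$ $$ $$ $$ $$ $$ $$ $$ $$; joining the 25 pieces gives the next term.

%$~%~%$$$$$~%~$$%$~%~%$~%~$$%$~%~%$$$$$$$$$$$$$$$$$$$$$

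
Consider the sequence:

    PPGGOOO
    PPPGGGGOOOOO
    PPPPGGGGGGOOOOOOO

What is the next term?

PPPPPGGGGGGGGOOOOOOOOO

The n-th term is n+1 P's then 2n G's then 2n+1 O's (n = 1, 2, …).
Setting n = 4 gives 5, 8, 9 characters in each block.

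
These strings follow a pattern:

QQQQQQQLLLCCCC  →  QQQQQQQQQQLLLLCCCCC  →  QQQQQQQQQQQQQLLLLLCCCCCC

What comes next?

The n-th term is 3n+1 Q's then n+1 L's then n+2 C's, where the shown terms are n = 2, 3, 4.
At n = 5 the blocks have lengths 16, 6, 7.

QQQQQQQQQQQQQQQQLLLLLLCCCCCCC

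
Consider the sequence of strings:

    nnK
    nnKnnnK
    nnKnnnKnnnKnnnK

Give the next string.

Each string is two copies of the previous one joined by 'n'.
Doubling nnKnnnKnnnKnnnK with 'n' between the halves:

nnKnnnKnnnKnnnKnnnKnnnKnnnKnnnK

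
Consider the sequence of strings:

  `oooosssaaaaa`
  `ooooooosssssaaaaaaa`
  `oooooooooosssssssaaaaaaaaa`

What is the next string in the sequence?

ooooooooooooosssssssssaaaaaaaaaaa

Each string has the form o^{3n+1} s^{2n+1} a^{2n+3} (n = 1, 2, …).
Setting n = 4 gives 13, 9, 11 characters in each block.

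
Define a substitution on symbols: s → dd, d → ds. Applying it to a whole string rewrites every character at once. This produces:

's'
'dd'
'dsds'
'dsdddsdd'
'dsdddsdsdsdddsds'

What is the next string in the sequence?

dsdddsdsdsdddsdddsdddsdsdsdddsdd

Applying the rule to each of the 16 symbols of dsdddsdsdsdddsds gives the pieces ds dd ds ds ds dd ds dd ds dd ds ds ds dd ds dd, which concatenate to the answer.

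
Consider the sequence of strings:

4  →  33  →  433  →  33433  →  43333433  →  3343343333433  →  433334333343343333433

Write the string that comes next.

3343343333433433334333343343333433

From term 3 onward, concatenate the second-to-last term with the last: 4·33 = 433, 33·433 = 33433, …
So term 8 is 3343343333433·433334333343343333433.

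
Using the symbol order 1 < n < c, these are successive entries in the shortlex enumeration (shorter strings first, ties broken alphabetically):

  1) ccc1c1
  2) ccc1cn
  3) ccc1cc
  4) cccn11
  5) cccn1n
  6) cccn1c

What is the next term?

Find the rightmost character of cccn1c below c, bump it to the next letter, and reset everything to its right to 1.

cccnn1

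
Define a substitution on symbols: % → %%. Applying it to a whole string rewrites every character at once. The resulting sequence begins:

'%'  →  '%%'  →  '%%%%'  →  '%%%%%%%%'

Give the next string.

Expanding %%%%%%%%: %→%%, %→%%, %→%%, %→%%, %→%%, %→%%, %→%%, %→%%. Concatenated: %% %% %% %% %% %% %% %%.

%%%%%%%%%%%%%%%%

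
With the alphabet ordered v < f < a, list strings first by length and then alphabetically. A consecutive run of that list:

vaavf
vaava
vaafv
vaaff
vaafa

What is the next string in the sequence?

vaaav

Find the rightmost character of vaafa below a, bump it to the next letter, and reset everything to its right to v.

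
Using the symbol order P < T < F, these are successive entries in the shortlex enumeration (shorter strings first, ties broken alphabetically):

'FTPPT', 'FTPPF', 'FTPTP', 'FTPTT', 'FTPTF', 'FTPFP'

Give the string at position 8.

FTPFF

Stepping forward 2 times from FTPFP: FTPFP → FTPFT, then the target.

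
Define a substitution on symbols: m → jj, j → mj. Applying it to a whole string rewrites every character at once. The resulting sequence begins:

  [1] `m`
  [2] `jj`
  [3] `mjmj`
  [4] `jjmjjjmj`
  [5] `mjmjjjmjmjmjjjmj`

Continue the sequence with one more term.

jjmjjjmjmjmjjjmjjjmjjjmjmjmjjjmj

φ(mjmjjjmjmjmjjjmj) expands symbol-by-symbol to jj mj jj mj mj mj jj mj jj mj jj mj mj mj jj mj; joining the 16 pieces gives the next term.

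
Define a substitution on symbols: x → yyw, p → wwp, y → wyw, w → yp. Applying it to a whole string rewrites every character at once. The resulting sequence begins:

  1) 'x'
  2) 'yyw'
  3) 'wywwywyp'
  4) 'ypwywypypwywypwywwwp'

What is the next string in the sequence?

wywwwpypwywypwywwwpwywwwpypwywypwywwwpypwywypypypwwp

Replace each of the 20 characters of ypwywypypwywypwywwwp in place — wyw wwp yp wyw yp wyw wwp wyw wwp yp wyw yp wyw wwp yp wyw yp yp yp wwp — and concatenate.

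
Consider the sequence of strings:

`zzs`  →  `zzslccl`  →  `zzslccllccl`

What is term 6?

Each term is the previous one with lccl appended.
From zzslccllccl, 3 further steps: zzslccllccl → zzslccllccllccl → zzslccllccllccllccl → (answer).

zzslccllccllccllccllccl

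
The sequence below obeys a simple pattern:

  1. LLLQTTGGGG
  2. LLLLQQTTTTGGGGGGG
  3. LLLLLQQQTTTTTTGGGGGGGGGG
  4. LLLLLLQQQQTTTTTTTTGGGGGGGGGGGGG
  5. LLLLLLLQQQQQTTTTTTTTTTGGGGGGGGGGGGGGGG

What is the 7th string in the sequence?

The n-th term is n+2 L's then n Q's then 2n T's then 3n+1 G's (n = 1, 2, …).
At n = 7 the blocks have lengths 9, 7, 14, 22.

LLLLLLLLLQQQQQQQTTTTTTTTTTTTTTGGGGGGGGGGGGGGGGGGGGGG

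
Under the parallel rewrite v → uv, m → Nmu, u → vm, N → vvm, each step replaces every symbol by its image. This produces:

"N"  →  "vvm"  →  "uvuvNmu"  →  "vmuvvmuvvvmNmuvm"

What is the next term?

Rewriting the 16 symbols of vmuvvmuvvvmNmuvm one by one yields uv Nmu vm uv uv Nmu vm uv uv uv Nmu vvm Nmu vm uv Nmu; concatenated:

uvNmuvmuvuvNmuvmuvuvuvNmuvvmNmuvmuvNmu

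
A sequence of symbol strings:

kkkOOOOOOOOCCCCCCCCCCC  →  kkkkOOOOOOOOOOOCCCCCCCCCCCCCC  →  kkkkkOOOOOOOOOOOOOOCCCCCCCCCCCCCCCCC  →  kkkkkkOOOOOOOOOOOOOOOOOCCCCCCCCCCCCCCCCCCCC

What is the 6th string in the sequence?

Term n consists of n k's, followed by 3n-1 O's, followed by 3n+2 C's, where the shown terms are n = 3, 4, 5, 6.
Setting n = 8 gives 8, 23, 26 characters in each block.

kkkkkkkkOOOOOOOOOOOOOOOOOOOOOOOCCCCCCCCCCCCCCCCCCCCCCCCCC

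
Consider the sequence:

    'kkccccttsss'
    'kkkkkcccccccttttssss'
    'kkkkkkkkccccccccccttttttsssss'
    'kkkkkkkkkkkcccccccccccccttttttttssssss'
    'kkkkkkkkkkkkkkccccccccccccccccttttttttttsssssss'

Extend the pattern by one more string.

Each string has the form k^{3n-1} c^{3n+1} t^{2n} s^{n+2} (n = 1, 2, …).
Setting n = 6 gives 17, 19, 12, 8 characters in each block.

kkkkkkkkkkkkkkkkkcccccccccccccccccccttttttttttttssssssss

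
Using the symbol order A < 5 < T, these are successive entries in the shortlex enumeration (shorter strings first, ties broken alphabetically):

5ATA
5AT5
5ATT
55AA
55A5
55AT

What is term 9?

Stepping forward 3 times from 55AT: 55AT → 555A → 5555, then the target.

555T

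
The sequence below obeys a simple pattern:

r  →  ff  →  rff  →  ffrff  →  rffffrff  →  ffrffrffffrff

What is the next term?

Each term (from the third on) is the two preceding terms concatenated in order: term 3 = r·ff = rff.
So term 7 is rffffrff·ffrffrffffrff.

rffffrffffrffrffffrff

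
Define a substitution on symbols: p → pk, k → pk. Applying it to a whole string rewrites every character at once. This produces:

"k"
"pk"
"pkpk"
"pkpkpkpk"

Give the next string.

pkpkpkpkpkpkpkpk

Rewriting each symbol of pkpkpkpk: p→pk, k→pk, p→pk, k→pk, p→pk, k→pk, p→pk, k→pk, which concatenates to pk pk pk pk pk pk pk pk.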